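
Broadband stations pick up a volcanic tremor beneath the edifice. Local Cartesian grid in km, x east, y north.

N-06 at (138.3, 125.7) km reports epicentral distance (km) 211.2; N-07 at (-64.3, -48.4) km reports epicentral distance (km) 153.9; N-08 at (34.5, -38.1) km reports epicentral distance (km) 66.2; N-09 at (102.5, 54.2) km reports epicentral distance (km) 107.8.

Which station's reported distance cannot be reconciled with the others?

N-09

Solve using three stations at a time. Using N-06, N-07, N-08 (subtract circle equations pairwise → linear system) gives (x, y) ≈ (86.5, -79.1).
Distances from that point to each station vs reported:
  N-06: calculated 211.2 vs reported 211.2 → residual 0.0 km
  N-07: calculated 153.9 vs reported 153.9 → residual 0.0 km
  N-08: calculated 66.2 vs reported 66.2 → residual 0.0 km
  N-09: calculated 134.2 vs reported 107.8 → residual 26.4 km
N-06, N-07, N-08 are mutually consistent (residuals ≈ 0); N-09 is off by 26.4 km.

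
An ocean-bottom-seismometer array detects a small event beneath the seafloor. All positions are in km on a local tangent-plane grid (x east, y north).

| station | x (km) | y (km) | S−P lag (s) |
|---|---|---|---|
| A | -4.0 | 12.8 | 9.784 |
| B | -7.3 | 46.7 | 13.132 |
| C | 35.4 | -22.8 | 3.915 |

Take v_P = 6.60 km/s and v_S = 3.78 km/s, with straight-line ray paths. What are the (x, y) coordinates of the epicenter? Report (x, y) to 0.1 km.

(52.0, -53.2)

Distance from S−P lag: d = Δt · v_P v_S / (v_P − v_S) = Δt · (6.60·3.78)/(6.60−3.78) ≈ 8.8468·Δt.
So d_A = 86.56, d_B = 116.18, d_C = 34.64 km.
Circle about each station: (x + 4.0)² + (y − 12.8)² = 86.56²; (x + 7.3)² + (y − 46.7)² = 116.18²; (x − 35.4)² + (y + 22.8)² = 34.64².
Subtracting pairs of circle equations eliminates x²+y² and gives linear equations (the radical axes):
-6.6 x + 67.8 y = -3950.82
78.8 x − 71.2 y = 7885.86
Solving the 2×2 system: x ≈ 52.0, y ≈ -53.2 km.
Check against A (with the unrounded x, y): √((x + 4.0)²+(y − 12.8)²) = 86.56 ≈ 86.56 km. ✓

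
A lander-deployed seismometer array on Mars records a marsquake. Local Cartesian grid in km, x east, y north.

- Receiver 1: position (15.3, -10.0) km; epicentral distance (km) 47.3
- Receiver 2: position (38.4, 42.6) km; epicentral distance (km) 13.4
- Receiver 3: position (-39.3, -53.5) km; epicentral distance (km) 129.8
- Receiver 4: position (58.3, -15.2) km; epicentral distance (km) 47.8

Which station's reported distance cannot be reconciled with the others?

Solve using three stations at a time. Using Receiver 1, Receiver 2, Receiver 4 (subtract circle equations pairwise → linear system) gives (x, y) ≈ (41.3, 29.5).
Distances from that point to each station vs reported:
  Receiver 1: calculated 47.3 vs reported 47.3 → residual 0.0 km
  Receiver 2: calculated 13.4 vs reported 13.4 → residual 0.0 km
  Receiver 3: calculated 115.7 vs reported 129.8 → residual 14.1 km
  Receiver 4: calculated 47.8 vs reported 47.8 → residual 0.0 km
Receiver 1, Receiver 2, Receiver 4 are mutually consistent (residuals ≈ 0); Receiver 3 is off by 14.1 km.

Receiver 3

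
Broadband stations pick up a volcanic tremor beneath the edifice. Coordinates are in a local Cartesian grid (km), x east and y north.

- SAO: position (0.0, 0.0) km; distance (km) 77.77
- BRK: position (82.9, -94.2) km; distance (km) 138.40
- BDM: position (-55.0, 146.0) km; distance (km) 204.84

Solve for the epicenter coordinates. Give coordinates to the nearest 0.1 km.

x ≈ -50.9 km, y ≈ -58.8 km

Circle about each station: x² + y² = 77.77²; (x − 82.9)² + (y + 94.2)² = 138.40²; (x + 55.0)² + (y − 146.0)² = 204.84².
Subtracting the SAO equation from the BRK and BDM equations removes the quadratic terms:
165.8 x − 188.4 y = 2639.66
-110.0 x + 292.0 y = -11570.25
Solving the 2×2 system: x ≈ -50.9, y ≈ -58.8 km.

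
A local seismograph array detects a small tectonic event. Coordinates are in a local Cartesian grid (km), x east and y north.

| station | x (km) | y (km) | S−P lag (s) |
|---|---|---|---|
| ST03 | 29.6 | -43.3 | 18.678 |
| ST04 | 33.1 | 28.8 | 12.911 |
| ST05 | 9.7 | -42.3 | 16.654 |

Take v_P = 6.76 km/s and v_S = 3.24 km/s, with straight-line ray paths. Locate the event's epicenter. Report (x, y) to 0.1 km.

x ≈ -45.5 km, y ≈ 45.4 km

Distance from S−P lag: d = Δt · v_P v_S / (v_P − v_S) = Δt · (6.76·3.24)/(6.76−3.24) ≈ 6.2223·Δt.
So d_ST03 = 116.22, d_ST04 = 80.34, d_ST05 = 103.63 km.
Circle about each station: (x − 29.6)² + (y + 43.3)² = 116.22²; (x − 33.1)² + (y − 28.8)² = 80.34²; (x − 9.7)² + (y + 42.3)² = 103.63².
Subtracting pairs of circle equations eliminates x²+y² and gives linear equations (the radical axes):
7.0 x + 144.2 y = 6226.57
-39.8 x + 2.0 y = 1900.24
Solving the 2×2 system: x ≈ -45.5, y ≈ 45.4 km.
Check against ST03 (with the unrounded x, y): √((x − 29.6)²+(y + 43.3)²) = 116.19 ≈ 116.22 km. ✓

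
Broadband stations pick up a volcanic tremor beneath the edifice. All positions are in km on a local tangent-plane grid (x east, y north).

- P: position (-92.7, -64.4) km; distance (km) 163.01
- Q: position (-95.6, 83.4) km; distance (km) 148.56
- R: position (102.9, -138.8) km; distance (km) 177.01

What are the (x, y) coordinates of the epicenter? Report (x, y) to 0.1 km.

42.0 km east, 27.4 km north

Circle about each station: (x + 92.7)² + (y + 64.4)² = 163.01²; (x + 95.6)² + (y − 83.4)² = 148.56²; (x − 102.9)² + (y + 138.8)² = 177.01².
Subtracting pairs of circle equations eliminates x²+y² and gives linear equations (the radical axes):
-5.8 x + 295.6 y = 7856.46
391.2 x − 148.8 y = 12352.92
Solving the 2×2 system: x ≈ 42.0, y ≈ 27.4 km.
Check against P (with the unrounded x, y): √((x + 92.7)²+(y + 64.4)²) = 163.01 ≈ 163.01 km. ✓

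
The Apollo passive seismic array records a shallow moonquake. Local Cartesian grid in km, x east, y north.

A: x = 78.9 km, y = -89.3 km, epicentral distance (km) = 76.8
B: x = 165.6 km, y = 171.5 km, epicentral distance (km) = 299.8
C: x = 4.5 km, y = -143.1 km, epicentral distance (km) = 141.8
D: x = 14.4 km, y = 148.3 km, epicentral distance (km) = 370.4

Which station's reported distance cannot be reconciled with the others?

D

Solve using three stations at a time. Using A, B, C (subtract circle equations pairwise → linear system) gives (x, y) ≈ (145.4, -127.6).
Distances from that point to each station vs reported:
  A: calculated 76.8 vs reported 76.8 → residual 0.0 km
  B: calculated 299.8 vs reported 299.8 → residual 0.0 km
  C: calculated 141.8 vs reported 141.8 → residual 0.0 km
  D: calculated 305.5 vs reported 370.4 → residual 64.9 km
A, B, C are mutually consistent (residuals ≈ 0); D is off by 64.9 km.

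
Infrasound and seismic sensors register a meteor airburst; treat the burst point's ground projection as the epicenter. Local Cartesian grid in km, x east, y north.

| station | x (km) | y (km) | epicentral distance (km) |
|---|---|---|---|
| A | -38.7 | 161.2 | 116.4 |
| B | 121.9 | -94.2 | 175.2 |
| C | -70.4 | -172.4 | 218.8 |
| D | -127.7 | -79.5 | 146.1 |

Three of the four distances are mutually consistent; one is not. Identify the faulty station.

Solve using three stations at a time. Using A, C, D (subtract circle equations pairwise → linear system) gives (x, y) ≈ (-52.3, 45.6).
Distances from that point to each station vs reported:
  A: calculated 116.4 vs reported 116.4 → residual 0.0 km
  B: calculated 223.4 vs reported 175.2 → residual 48.2 km
  C: calculated 218.8 vs reported 218.8 → residual 0.0 km
  D: calculated 146.1 vs reported 146.1 → residual 0.0 km
A, C, D are mutually consistent (residuals ≈ 0); B is off by 48.2 km.

B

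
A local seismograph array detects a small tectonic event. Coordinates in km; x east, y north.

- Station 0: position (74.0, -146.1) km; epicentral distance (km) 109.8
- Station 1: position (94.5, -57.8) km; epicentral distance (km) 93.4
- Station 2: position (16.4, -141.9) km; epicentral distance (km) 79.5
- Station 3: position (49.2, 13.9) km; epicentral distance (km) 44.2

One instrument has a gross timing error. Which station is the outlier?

Solve using three stations at a time. Using Station 0, Station 1, Station 2 (subtract circle equations pairwise → linear system) gives (x, y) ≈ (1.3, -63.8).
Distances from that point to each station vs reported:
  Station 0: calculated 109.8 vs reported 109.8 → residual 0.0 km
  Station 1: calculated 93.4 vs reported 93.4 → residual 0.0 km
  Station 2: calculated 79.5 vs reported 79.5 → residual 0.0 km
  Station 3: calculated 91.3 vs reported 44.2 → residual 47.1 km
Station 0, Station 1, Station 2 are mutually consistent (residuals ≈ 0); Station 3 is off by 47.1 km.

Station 3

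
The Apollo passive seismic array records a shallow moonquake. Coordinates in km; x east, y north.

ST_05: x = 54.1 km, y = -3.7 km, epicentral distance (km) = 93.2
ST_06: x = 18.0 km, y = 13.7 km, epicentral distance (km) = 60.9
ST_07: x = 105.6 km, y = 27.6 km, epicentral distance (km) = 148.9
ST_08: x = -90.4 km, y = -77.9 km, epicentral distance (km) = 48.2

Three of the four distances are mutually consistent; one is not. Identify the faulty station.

ST_08

Solve using three stations at a time. Using ST_05, ST_06, ST_07 (subtract circle equations pairwise → linear system) gives (x, y) ≈ (-39.1, -7.8).
Distances from that point to each station vs reported:
  ST_05: calculated 93.3 vs reported 93.2 → residual 0.1 km
  ST_06: calculated 61.0 vs reported 60.9 → residual 0.1 km
  ST_07: calculated 148.9 vs reported 148.9 → residual 0.0 km
  ST_08: calculated 86.9 vs reported 48.2 → residual 38.7 km
ST_05, ST_06, ST_07 are mutually consistent (residuals ≈ 0); ST_08 is off by 38.7 km.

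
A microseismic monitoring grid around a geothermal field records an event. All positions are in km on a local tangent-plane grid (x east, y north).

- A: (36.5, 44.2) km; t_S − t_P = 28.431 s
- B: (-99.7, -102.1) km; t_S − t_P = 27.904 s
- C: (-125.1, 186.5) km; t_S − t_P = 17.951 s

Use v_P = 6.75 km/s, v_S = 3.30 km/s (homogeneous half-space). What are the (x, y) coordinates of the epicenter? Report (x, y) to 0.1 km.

Distance from S−P lag: d = Δt · v_P v_S / (v_P − v_S) = Δt · (6.75·3.30)/(6.75−3.30) ≈ 6.4565·Δt.
So d_A = 183.57, d_B = 180.16, d_C = 115.90 km.
Circle about each station: (x − 36.5)² + (y − 44.2)² = 183.57²; (x + 99.7)² + (y + 102.1)² = 180.16²; (x + 125.1)² + (y − 186.5)² = 115.90².
Subtracting the A equation from the B and C equations removes the quadratic terms:
-272.4 x − 292.6 y = 18318.93
-323.2 x + 284.6 y = 67411.50
Solving the 2×2 system: x ≈ -144.9, y ≈ 72.3 km.
Check against A (with the unrounded x, y): √((x − 36.5)²+(y − 44.2)²) = 183.57 ≈ 183.57 km. ✓

-144.9 km east, 72.3 km north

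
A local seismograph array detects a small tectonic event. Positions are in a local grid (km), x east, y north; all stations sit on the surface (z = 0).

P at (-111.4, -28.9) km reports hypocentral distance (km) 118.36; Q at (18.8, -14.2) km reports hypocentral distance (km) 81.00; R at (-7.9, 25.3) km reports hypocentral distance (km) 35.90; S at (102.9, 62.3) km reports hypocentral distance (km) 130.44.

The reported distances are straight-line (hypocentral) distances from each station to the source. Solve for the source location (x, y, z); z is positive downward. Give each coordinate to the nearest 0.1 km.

x ≈ -25.9 km, y ≈ 51.1 km, depth ≈ 17.3 km

Each station gives a sphere (x−x_i)² + (y−y_i)² + z² = d_i² (stations at z=0).
Subtracting the P sphere from Q and R: z² cancels, leaving linear equations in x and y:
260.4 x + 29.4 y = -5242.00
207.0 x + 108.4 y = 177.61
Solving: x ≈ -25.899, y ≈ 51.096 km (keep extra digits for the depth step; rounded: -25.9, 51.1).
Then from the P sphere: z² = 118.36² − (x + 111.4)² − (y + 28.9)² with x = -25.899, y = 51.096, so z ≈ 17.301 ≈ 17.3 km.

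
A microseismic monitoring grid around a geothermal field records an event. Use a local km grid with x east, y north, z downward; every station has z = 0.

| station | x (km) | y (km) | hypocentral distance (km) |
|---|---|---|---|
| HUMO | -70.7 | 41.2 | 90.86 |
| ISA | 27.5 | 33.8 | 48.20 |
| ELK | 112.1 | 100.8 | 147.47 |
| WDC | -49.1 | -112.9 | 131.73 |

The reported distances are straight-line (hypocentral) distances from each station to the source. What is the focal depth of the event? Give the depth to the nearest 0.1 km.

Each station gives a sphere (x−x_i)² + (y−y_i)² + z² = d_i² (stations at z=0).
Subtracting the HUMO sphere from ISA and ELK: z² cancels, leaving linear equations in x and y:
196.4 x − 14.8 y = 1135.06
365.6 x + 119.2 y = 2539.26
Solving: x ≈ 5.998, y ≈ 2.905 km (keep extra digits for the depth step; rounded: 6.0, 2.9).
Then from the HUMO sphere: z² = 90.86² − (x + 70.7)² − (y − 41.2)² with x = 5.998, y = 2.905, so z ≈ 30.107 ≈ 30.1 km.

depth ≈ 30.1 km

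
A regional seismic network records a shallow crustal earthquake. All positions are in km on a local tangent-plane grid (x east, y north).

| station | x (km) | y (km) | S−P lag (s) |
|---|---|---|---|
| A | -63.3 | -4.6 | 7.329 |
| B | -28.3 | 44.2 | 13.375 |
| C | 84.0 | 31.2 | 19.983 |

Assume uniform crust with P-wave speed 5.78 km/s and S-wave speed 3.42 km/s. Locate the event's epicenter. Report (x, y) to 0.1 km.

Distance from S−P lag: d = Δt · v_P v_S / (v_P − v_S) = Δt · (5.78·3.42)/(5.78−3.42) ≈ 8.3761·Δt.
So d_A = 61.39, d_B = 112.03, d_C = 167.38 km.
Circle about each station: (x + 63.3)² + (y + 4.6)² = 61.39²; (x + 28.3)² + (y − 44.2)² = 112.03²; (x − 84.0)² + (y − 31.2)² = 167.38².
Subtracting pairs of circle equations eliminates x²+y² and gives linear equations (the radical axes):
70.0 x + 97.6 y = -10055.51
294.6 x + 71.6 y = -20245.94
Solving the 2×2 system: x ≈ -52.9, y ≈ -65.1 km.
Check against A (with the unrounded x, y): √((x + 63.3)²+(y + 4.6)²) = 61.37 ≈ 61.39 km. ✓

(-52.9, -65.1)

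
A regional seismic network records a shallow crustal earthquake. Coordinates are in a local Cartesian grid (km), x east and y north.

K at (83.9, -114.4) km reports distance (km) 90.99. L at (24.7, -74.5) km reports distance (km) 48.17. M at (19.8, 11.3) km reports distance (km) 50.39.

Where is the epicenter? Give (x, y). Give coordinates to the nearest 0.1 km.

Circle about each station: (x − 83.9)² + (y + 114.4)² = 90.99²; (x − 24.7)² + (y + 74.5)² = 48.17²; (x − 19.8)² + (y − 11.3)² = 50.39².
Subtracting the K equation from the L and M equations removes the quadratic terms:
-118.4 x + 79.8 y = -8007.40
-128.2 x + 251.4 y = -13866.81
Solving the 2×2 system: x ≈ 46.4, y ≈ -31.5 km.

(46.4, -31.5)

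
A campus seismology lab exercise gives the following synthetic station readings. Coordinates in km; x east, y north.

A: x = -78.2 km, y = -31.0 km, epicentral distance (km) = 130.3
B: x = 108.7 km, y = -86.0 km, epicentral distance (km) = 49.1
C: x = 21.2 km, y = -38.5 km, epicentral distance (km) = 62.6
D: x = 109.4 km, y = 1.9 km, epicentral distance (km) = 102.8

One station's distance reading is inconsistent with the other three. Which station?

A

Solve using three stations at a time. Using B, C, D (subtract circle equations pairwise → linear system) gives (x, y) ≈ (59.6, -88.1).
Distances from that point to each station vs reported:
  A: calculated 149.1 vs reported 130.3 → residual 18.8 km
  B: calculated 49.2 vs reported 49.1 → residual 0.1 km
  C: calculated 62.7 vs reported 62.6 → residual 0.1 km
  D: calculated 102.8 vs reported 102.8 → residual 0.0 km
B, C, D are mutually consistent (residuals ≈ 0); A is off by 18.8 km.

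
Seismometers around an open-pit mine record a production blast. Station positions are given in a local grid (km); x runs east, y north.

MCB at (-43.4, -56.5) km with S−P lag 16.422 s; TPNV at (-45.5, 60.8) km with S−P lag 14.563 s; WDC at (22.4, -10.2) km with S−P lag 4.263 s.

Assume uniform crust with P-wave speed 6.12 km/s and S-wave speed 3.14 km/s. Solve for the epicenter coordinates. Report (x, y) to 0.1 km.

35.8 km east, 13.8 km north

Distance from S−P lag: d = Δt · v_P v_S / (v_P − v_S) = Δt · (6.12·3.14)/(6.12−3.14) ≈ 6.4486·Δt.
So d_MCB = 105.90, d_TPNV = 93.91, d_WDC = 27.49 km.
Circle about each station: (x + 43.4)² + (y + 56.5)² = 105.90²; (x + 45.5)² + (y − 60.8)² = 93.91²; (x − 22.4)² + (y + 10.2)² = 27.49².
Subtracting the MCB equation from the TPNV and WDC equations removes the quadratic terms:
-4.2 x + 234.6 y = 3086.80
131.6 x + 92.6 y = 5989.10
Solving the 2×2 system: x ≈ 35.8, y ≈ 13.8 km.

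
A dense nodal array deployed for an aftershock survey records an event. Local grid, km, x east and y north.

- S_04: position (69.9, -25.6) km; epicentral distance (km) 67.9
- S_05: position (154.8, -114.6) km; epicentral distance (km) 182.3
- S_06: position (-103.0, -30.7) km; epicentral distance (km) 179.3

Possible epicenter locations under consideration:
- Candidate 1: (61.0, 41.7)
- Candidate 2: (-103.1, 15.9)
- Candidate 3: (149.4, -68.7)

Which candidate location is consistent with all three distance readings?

For each candidate, compare |candidate − station| to the reported distance:
Candidate 1: residuals S_04 0.0, S_05 0.0, S_06 0.0 → max 0.0 km
Candidate 2: residuals S_04 110.0, S_05 106.7, S_06 132.7 → max 132.7 km
Candidate 3: residuals S_04 22.5, S_05 136.1, S_06 75.9 → max 136.1 km
Only Candidate 1 has all residuals ≈ 0.

Candidate 1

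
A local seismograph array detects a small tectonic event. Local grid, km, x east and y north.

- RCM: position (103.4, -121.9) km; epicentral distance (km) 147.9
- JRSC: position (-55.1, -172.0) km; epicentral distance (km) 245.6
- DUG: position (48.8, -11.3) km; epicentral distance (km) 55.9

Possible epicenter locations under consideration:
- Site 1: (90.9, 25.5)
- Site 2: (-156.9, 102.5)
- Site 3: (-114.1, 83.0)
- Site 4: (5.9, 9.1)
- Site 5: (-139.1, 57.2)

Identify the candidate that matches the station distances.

For each candidate, compare |candidate − station| to the reported distance:
Site 1: residuals RCM 0.0, JRSC 0.0, DUG 0.0 → max 0.0 km
Site 2: residuals RCM 195.8, JRSC 47.2, DUG 179.2 → max 195.8 km
Site 3: residuals RCM 150.9, JRSC 16.1, DUG 132.3 → max 150.9 km
Site 4: residuals RCM 15.4, JRSC 54.5, DUG 8.4 → max 54.5 km
Site 5: residuals RCM 153.6, JRSC 1.5, DUG 144.1 → max 153.6 km
Only Site 1 has all residuals ≈ 0.

Site 1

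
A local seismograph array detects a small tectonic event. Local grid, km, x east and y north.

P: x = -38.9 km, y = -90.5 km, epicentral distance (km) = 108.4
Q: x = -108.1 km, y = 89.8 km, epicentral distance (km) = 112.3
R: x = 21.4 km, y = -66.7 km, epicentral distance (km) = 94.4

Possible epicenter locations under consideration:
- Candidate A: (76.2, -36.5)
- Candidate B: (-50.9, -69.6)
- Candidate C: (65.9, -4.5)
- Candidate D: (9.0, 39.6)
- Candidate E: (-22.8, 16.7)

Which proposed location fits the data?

Candidate E

For each candidate, compare |candidate − station| to the reported distance:
Candidate A: residuals P 18.7, Q 111.1, R 31.8 → max 111.1 km
Candidate B: residuals P 84.3, Q 57.1, R 22.0 → max 84.3 km
Candidate C: residuals P 27.2, Q 85.6, R 17.9 → max 85.6 km
Candidate D: residuals P 30.2, Q 15.1, R 12.6 → max 30.2 km
Candidate E: residuals P 0.0, Q 0.0, R 0.0 → max 0.0 km
Only Candidate E has all residuals ≈ 0.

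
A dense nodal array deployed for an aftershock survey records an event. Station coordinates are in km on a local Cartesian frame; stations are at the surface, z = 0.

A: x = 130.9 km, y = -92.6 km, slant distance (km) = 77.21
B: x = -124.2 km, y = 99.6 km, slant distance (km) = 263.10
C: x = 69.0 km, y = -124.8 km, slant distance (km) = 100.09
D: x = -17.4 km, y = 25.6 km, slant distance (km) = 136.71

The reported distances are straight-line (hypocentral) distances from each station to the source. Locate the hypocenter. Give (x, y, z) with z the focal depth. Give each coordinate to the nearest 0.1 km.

Each station gives a sphere (x−x_i)² + (y−y_i)² + z² = d_i² (stations at z=0).
Subtracting the A sphere from B and C: z² cancels, leaving linear equations in x and y:
-510.2 x + 384.4 y = -63624.00
-123.8 x − 64.4 y = -9430.15
Solving: x ≈ 95.995, y ≈ -38.105 km (keep extra digits for the depth step; rounded: 96.0, -38.1).
Then from the A sphere: z² = 77.21² − (x − 130.9)² − (y + 92.6)² with x = 95.995, y = -38.105, so z ≈ 42.111 ≈ 42.1 km.

x ≈ 96.0 km, y ≈ -38.1 km, depth ≈ 42.1 km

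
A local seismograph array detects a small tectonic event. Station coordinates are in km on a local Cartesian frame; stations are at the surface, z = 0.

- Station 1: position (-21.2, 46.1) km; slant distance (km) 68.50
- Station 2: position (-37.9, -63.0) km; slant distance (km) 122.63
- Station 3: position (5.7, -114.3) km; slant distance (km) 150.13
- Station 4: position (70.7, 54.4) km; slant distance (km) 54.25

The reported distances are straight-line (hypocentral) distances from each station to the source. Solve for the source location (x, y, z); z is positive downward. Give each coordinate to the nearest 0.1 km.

Each station gives a sphere (x−x_i)² + (y−y_i)² + z² = d_i² (stations at z=0).
Subtracting the Station 1 sphere from Station 2 and Station 3: z² cancels, leaving linear equations in x and y:
-33.4 x − 218.2 y = -7515.11
53.8 x − 320.8 y = -7324.44
Solving: x ≈ 36.192, y ≈ 28.901 km (keep extra digits for the depth step; rounded: 36.2, 28.9).
Then from the Station 1 sphere: z² = 68.50² − (x + 21.2)² − (y − 46.1)² with x = 36.192, y = 28.901, so z ≈ 33.205 ≈ 33.2 km.
Check against Station 4 (with the unrounded solution): distance 54.25 ≈ 54.25 km. ✓

(36.2, 28.9, 33.2)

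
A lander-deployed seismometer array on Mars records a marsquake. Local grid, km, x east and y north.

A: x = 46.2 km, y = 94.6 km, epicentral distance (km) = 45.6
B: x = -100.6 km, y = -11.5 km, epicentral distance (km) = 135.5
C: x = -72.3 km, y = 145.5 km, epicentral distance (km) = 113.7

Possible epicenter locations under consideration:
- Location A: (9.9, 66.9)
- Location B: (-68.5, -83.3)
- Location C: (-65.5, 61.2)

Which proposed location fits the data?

Location A

For each candidate, compare |candidate − station| to the reported distance:
Location A: residuals A 0.1, B 0.0, C 0.0 → max 0.1 km
Location B: residuals A 166.1, B 56.9, C 115.1 → max 166.1 km
Location C: residuals A 71.0, B 54.8, C 29.1 → max 71.0 km
Only Location A has all residuals ≈ 0.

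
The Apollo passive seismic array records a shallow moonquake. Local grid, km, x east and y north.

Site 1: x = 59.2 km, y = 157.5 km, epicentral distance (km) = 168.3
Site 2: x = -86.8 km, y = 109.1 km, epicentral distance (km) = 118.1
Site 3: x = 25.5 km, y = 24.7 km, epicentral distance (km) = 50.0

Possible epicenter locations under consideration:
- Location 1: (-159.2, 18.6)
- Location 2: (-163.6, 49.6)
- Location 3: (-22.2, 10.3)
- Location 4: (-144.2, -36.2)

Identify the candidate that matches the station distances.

For each candidate, compare |candidate − station| to the reported distance:
Location 1: residuals Site 1 90.5, Site 2 2.2, Site 3 134.8 → max 134.8 km
Location 2: residuals Site 1 79.3, Site 2 20.9, Site 3 140.7 → max 140.7 km
Location 3: residuals Site 1 0.1, Site 2 0.1, Site 3 0.2 → max 0.2 km
Location 4: residuals Site 1 112.6, Site 2 38.1, Site 3 130.3 → max 130.3 km
Only Location 3 has all residuals ≈ 0.

Location 3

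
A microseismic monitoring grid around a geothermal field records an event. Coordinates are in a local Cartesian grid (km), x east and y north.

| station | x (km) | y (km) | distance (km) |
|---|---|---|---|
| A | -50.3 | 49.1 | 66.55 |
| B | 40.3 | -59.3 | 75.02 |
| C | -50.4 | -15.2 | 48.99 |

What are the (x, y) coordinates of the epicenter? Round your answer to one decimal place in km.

(-4.2, 1.1)

Circle about each station: (x + 50.3)² + (y − 49.1)² = 66.55²; (x − 40.3)² + (y + 59.3)² = 75.02²; (x + 50.4)² + (y + 15.2)² = 48.99².
Subtracting the A equation from the B and C equations removes the quadratic terms:
181.2 x − 216.8 y = -999.42
-0.2 x − 128.6 y = -140.82
Solving the 2×2 system: x ≈ -4.2, y ≈ 1.1 km.
Check against A (with the unrounded x, y): √((x + 50.3)²+(y − 49.1)²) = 66.55 ≈ 66.55 km. ✓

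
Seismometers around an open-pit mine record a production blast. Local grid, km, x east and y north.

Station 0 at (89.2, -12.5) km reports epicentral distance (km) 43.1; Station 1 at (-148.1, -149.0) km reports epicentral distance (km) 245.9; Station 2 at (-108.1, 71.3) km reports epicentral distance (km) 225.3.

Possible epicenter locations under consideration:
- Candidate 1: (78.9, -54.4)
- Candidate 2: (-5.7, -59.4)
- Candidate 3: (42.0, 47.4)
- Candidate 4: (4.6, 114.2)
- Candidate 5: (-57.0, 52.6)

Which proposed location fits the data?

For each candidate, compare |candidate − station| to the reported distance:
Candidate 1: residuals Station 0 0.0, Station 1 0.0, Station 2 0.0 → max 0.0 km
Candidate 2: residuals Station 0 62.8, Station 1 77.7, Station 2 59.3 → max 77.7 km
Candidate 3: residuals Station 0 33.2, Station 1 27.4, Station 2 73.3 → max 73.3 km
Candidate 4: residuals Station 0 109.2, Station 1 58.4, Station 2 104.7 → max 109.2 km
Candidate 5: residuals Station 0 116.9, Station 1 24.7, Station 2 170.9 → max 170.9 km
Only Candidate 1 has all residuals ≈ 0.

Candidate 1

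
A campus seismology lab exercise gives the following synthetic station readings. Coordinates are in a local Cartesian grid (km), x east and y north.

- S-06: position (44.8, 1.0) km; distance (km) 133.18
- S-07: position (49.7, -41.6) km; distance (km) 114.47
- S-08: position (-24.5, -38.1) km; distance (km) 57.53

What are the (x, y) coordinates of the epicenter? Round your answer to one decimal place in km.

Circle about each station: (x − 44.8)² + (y − 1.0)² = 133.18²; (x − 49.7)² + (y + 41.6)² = 114.47²; (x + 24.5)² + (y + 38.1)² = 57.53².
Subtracting pairs of circle equations eliminates x²+y² and gives linear equations (the radical axes):
9.8 x − 85.2 y = 6826.14
-138.6 x − 78.2 y = 14471.03
Solving the 2×2 system: x ≈ -55.6, y ≈ -86.5 km.

(-55.6, -86.5)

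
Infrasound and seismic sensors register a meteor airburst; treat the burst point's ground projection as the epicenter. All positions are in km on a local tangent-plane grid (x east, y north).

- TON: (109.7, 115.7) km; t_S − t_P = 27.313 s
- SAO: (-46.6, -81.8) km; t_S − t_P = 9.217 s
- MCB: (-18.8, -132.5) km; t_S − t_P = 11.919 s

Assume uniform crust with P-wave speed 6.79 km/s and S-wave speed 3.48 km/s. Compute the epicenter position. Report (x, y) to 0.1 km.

Distance from S−P lag: d = Δt · v_P v_S / (v_P − v_S) = Δt · (6.79·3.48)/(6.79−3.48) ≈ 7.1387·Δt.
So d_TON = 194.98, d_SAO = 65.80, d_MCB = 85.09 km.
Circle about each station: (x − 109.7)² + (y − 115.7)² = 194.98²; (x + 46.6)² + (y + 81.8)² = 65.80²; (x + 18.8)² + (y + 132.5)² = 85.09².
Subtracting the TON equation from the SAO and MCB equations removes the quadratic terms:
-312.6 x − 395.0 y = 17129.78
-257.0 x − 496.4 y = 23266.00
Solving the 2×2 system: x ≈ 12.8, y ≈ -53.5 km.

(12.8, -53.5)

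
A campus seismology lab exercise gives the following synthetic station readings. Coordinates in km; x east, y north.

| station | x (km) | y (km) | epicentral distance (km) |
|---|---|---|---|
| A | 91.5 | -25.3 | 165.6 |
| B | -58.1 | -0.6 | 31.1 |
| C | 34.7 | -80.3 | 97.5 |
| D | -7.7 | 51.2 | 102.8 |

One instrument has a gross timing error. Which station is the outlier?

Solve using three stations at a time. Using A, B, D (subtract circle equations pairwise → linear system) gives (x, y) ≈ (-74.1, -27.3).
Distances from that point to each station vs reported:
  A: calculated 165.6 vs reported 165.6 → residual 0.0 km
  B: calculated 31.1 vs reported 31.1 → residual 0.0 km
  C: calculated 121.0 vs reported 97.5 → residual 23.5 km
  D: calculated 102.8 vs reported 102.8 → residual 0.0 km
A, B, D are mutually consistent (residuals ≈ 0); C is off by 23.5 km.

C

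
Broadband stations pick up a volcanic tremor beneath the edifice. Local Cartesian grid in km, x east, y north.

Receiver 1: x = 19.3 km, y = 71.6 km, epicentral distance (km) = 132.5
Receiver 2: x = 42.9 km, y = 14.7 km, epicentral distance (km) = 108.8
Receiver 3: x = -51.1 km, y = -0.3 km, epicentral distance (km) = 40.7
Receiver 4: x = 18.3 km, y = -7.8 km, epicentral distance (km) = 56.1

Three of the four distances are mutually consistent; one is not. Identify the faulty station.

Receiver 4

Solve using three stations at a time. Using Receiver 1, Receiver 2, Receiver 3 (subtract circle equations pairwise → linear system) gives (x, y) ≈ (-50.6, -41.0).
Distances from that point to each station vs reported:
  Receiver 1: calculated 132.5 vs reported 132.5 → residual 0.0 km
  Receiver 2: calculated 108.8 vs reported 108.8 → residual 0.0 km
  Receiver 3: calculated 40.7 vs reported 40.7 → residual 0.0 km
  Receiver 4: calculated 76.4 vs reported 56.1 → residual 20.3 km
Receiver 1, Receiver 2, Receiver 3 are mutually consistent (residuals ≈ 0); Receiver 4 is off by 20.3 km.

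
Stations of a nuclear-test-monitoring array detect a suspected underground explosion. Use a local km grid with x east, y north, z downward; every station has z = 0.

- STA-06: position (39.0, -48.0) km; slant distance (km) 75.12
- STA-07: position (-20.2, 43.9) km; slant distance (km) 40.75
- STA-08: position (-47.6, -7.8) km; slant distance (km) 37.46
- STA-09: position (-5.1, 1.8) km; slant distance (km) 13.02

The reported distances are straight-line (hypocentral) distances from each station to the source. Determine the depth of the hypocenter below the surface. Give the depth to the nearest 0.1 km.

Each station gives a sphere (x−x_i)² + (y−y_i)² + z² = d_i² (stations at z=0).
Subtracting the STA-06 sphere from STA-07 and STA-08: z² cancels, leaving linear equations in x and y:
-118.4 x + 183.8 y = 2492.70
-173.2 x + 80.4 y = 2741.36
Solving: x ≈ -13.599, y ≈ 4.802 km (keep extra digits for the depth step; rounded: -13.6, 4.8).
Then from the STA-06 sphere: z² = 75.12² − (x − 39.0)² − (y + 48.0)² with x = -13.599, y = 4.802, so z ≈ 9.397 ≈ 9.4 km.
Check against STA-09 (with the unrounded solution): distance 13.02 ≈ 13.02 km. ✓

9.4 km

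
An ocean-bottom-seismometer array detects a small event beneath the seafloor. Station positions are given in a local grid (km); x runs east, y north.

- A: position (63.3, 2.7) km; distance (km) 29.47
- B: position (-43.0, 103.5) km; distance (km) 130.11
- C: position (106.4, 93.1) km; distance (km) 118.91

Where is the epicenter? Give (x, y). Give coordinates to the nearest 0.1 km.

x ≈ 34.1 km, y ≈ -1.3 km

Circle about each station: (x − 63.3)² + (y − 2.7)² = 29.47²; (x + 43.0)² + (y − 103.5)² = 130.11²; (x − 106.4)² + (y − 93.1)² = 118.91².
Subtracting the A equation from the B and C equations removes the quadratic terms:
-212.6 x + 201.6 y = -7513.06
86.2 x + 180.8 y = 2703.28
Solving the 2×2 system: x ≈ 34.1, y ≈ -1.3 km.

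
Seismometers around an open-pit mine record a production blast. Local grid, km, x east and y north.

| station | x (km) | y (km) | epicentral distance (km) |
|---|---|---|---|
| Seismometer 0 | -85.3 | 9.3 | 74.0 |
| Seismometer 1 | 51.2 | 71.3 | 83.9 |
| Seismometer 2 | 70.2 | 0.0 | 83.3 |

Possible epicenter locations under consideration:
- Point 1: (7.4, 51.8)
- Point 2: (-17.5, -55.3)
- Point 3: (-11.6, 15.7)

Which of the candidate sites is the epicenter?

Point 3

For each candidate, compare |candidate − station| to the reported distance:
Point 1: residuals Seismometer 0 28.0, Seismometer 1 36.0, Seismometer 2 1.9 → max 36.0 km
Point 2: residuals Seismometer 0 19.6, Seismometer 1 60.1, Seismometer 2 20.4 → max 60.1 km
Point 3: residuals Seismometer 0 0.0, Seismometer 1 0.0, Seismometer 2 0.0 → max 0.0 km
Only Point 3 has all residuals ≈ 0.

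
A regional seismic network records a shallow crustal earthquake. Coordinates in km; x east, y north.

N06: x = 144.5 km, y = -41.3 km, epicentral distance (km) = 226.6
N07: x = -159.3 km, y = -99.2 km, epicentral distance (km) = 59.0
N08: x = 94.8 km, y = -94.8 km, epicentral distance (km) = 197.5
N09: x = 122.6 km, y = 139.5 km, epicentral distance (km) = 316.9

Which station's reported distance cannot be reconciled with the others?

Solve using three stations at a time. Using N07, N08, N09 (subtract circle equations pairwise → linear system) gives (x, y) ≈ (-102.4, -83.7).
Distances from that point to each station vs reported:
  N06: calculated 250.5 vs reported 226.6 → residual 23.9 km
  N07: calculated 59.0 vs reported 59.0 → residual 0.0 km
  N08: calculated 197.5 vs reported 197.5 → residual 0.0 km
  N09: calculated 316.9 vs reported 316.9 → residual 0.0 km
N07, N08, N09 are mutually consistent (residuals ≈ 0); N06 is off by 23.9 km.

N06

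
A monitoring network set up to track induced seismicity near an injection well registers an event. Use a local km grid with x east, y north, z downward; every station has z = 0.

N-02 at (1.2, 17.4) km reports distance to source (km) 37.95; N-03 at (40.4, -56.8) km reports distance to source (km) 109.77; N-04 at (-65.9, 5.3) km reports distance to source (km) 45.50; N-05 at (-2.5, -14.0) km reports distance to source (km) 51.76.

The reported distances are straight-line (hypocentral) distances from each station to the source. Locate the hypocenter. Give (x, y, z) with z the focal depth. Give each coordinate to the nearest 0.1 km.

Each station gives a sphere (x−x_i)² + (y−y_i)² + z² = d_i² (stations at z=0).
Subtracting the N-02 sphere from N-03 and N-04: z² cancels, leaving linear equations in x and y:
78.4 x − 148.4 y = -6055.05
-134.2 x − 24.2 y = 3436.65
Solving: x ≈ -30.099, y ≈ 24.901 km (keep extra digits for the depth step; rounded: -30.1, 24.9).
Then from the N-02 sphere: z² = 37.95² − (x − 1.2)² − (y − 17.4)² with x = -30.099, y = 24.901, so z ≈ 20.107 ≈ 20.1 km.

x ≈ -30.1 km, y ≈ 24.9 km, depth ≈ 20.1 km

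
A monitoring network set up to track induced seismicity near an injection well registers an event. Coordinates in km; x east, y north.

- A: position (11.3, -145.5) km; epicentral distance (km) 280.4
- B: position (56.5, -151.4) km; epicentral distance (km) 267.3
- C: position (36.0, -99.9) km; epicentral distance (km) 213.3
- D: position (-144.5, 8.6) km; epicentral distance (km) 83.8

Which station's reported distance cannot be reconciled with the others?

Solve using three stations at a time. Using B, C, D (subtract circle equations pairwise → linear system) gives (x, y) ≈ (-90.1, 72.0).
Distances from that point to each station vs reported:
  A: calculated 240.0 vs reported 280.4 → residual 40.4 km
  B: calculated 267.2 vs reported 267.3 → residual 0.1 km
  C: calculated 213.2 vs reported 213.3 → residual 0.1 km
  D: calculated 83.6 vs reported 83.8 → residual 0.2 km
B, C, D are mutually consistent (residuals ≈ 0); A is off by 40.4 km.

A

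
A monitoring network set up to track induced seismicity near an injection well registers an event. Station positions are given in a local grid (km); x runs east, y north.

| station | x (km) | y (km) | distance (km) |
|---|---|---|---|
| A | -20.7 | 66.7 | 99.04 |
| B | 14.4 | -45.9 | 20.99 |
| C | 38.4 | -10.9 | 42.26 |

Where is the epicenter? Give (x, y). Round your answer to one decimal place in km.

Circle about each station: (x + 20.7)² + (y − 66.7)² = 99.04²; (x − 14.4)² + (y + 45.9)² = 20.99²; (x − 38.4)² + (y + 10.9)² = 42.26².
Subtracting the A equation from the B and C equations removes the quadratic terms:
70.2 x − 225.2 y = 6805.13
118.2 x − 155.2 y = 4739.00
Solving the 2×2 system: x ≈ 0.7, y ≈ -30.0 km.

(0.7, -30.0)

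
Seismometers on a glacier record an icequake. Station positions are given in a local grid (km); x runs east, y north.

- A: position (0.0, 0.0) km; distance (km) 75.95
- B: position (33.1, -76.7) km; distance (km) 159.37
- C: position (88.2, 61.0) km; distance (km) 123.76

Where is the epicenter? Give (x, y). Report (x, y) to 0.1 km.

-35.4 km east, 67.2 km north

Circle about each station: x² + y² = 75.95²; (x − 33.1)² + (y + 76.7)² = 159.37²; (x − 88.2)² + (y − 61.0)² = 123.76².
Subtracting the A equation from the B and C equations removes the quadratic terms:
66.2 x − 153.4 y = -12651.89
176.4 x + 122.0 y = 1952.10
Solving the 2×2 system: x ≈ -35.4, y ≈ 67.2 km.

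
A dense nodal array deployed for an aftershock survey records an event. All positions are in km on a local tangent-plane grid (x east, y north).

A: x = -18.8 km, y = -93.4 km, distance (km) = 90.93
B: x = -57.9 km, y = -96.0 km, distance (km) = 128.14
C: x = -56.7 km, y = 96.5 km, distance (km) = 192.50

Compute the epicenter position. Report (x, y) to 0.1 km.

Circle about each station: (x + 18.8)² + (y + 93.4)² = 90.93²; (x + 57.9)² + (y + 96.0)² = 128.14²; (x + 56.7)² + (y − 96.5)² = 192.50².
Subtracting the A equation from the B and C equations removes the quadratic terms:
-78.2 x − 5.2 y = -4660.18
-75.8 x + 379.8 y = -25337.85
Solving the 2×2 system: x ≈ 63.2, y ≈ -54.1 km.
Check against A (with the unrounded x, y): √((x + 18.8)²+(y + 93.4)²) = 90.92 ≈ 90.93 km. ✓

63.2 km east, -54.1 km north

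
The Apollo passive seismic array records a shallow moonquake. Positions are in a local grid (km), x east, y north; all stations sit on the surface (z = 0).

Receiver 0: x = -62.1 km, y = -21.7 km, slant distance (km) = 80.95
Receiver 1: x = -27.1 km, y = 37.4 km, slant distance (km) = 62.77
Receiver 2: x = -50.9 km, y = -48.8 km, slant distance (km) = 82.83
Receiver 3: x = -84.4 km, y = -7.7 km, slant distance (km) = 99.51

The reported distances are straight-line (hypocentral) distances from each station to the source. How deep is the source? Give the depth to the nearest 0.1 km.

Each station gives a sphere (x−x_i)² + (y−y_i)² + z² = d_i² (stations at z=0).
Subtracting the Receiver 0 sphere from Receiver 1 and Receiver 2: z² cancels, leaving linear equations in x and y:
70.0 x + 118.2 y = 418.70
22.4 x − 54.2 y = 337.04
Solving: x ≈ 9.707, y ≈ -2.207 km (keep extra digits for the depth step; rounded: 9.7, -2.2).
Then from the Receiver 0 sphere: z² = 80.95² − (x + 62.1)² − (y + 21.7)² with x = 9.707, y = -2.207, so z ≈ 31.885 ≈ 31.9 km.
Check against Receiver 3 (with the unrounded solution): distance 99.51 ≈ 99.51 km. ✓

z ≈ 31.9 km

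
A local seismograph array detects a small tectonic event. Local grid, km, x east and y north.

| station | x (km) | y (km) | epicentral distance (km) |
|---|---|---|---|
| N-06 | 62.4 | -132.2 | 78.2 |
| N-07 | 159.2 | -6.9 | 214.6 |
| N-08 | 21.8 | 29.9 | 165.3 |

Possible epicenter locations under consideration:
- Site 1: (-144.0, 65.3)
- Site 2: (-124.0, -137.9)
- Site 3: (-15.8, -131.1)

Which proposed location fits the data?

For each candidate, compare |candidate − station| to the reported distance:
Site 1: residuals N-06 207.5, N-07 97.1, N-08 4.2 → max 207.5 km
Site 2: residuals N-06 108.3, N-07 97.4, N-08 57.0 → max 108.3 km
Site 3: residuals N-06 0.0, N-07 0.0, N-08 0.0 → max 0.0 km
Only Site 3 has all residuals ≈ 0.

Site 3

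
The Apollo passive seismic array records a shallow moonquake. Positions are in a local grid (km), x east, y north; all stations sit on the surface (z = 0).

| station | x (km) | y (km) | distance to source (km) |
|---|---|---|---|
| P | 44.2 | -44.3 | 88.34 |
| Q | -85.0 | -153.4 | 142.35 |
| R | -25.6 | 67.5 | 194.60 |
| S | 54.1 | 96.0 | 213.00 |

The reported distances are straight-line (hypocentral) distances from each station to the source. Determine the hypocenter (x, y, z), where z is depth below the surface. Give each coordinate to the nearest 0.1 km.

Each station gives a sphere (x−x_i)² + (y−y_i)² + z² = d_i² (stations at z=0).
Subtracting the P sphere from Q and R: z² cancels, leaving linear equations in x and y:
-258.4 x − 218.2 y = 14380.86
-139.6 x + 223.6 y = -28769.72
Solving: x ≈ 34.701, y ≈ -107.001 km (keep extra digits for the depth step; rounded: 34.7, -107.0).
Then from the P sphere: z² = 88.34² − (x − 44.2)² − (y + 44.3)² with x = 34.701, y = -107.001, so z ≈ 61.500 ≈ 61.5 km.

x ≈ 34.7 km, y ≈ -107.0 km, depth ≈ 61.5 km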